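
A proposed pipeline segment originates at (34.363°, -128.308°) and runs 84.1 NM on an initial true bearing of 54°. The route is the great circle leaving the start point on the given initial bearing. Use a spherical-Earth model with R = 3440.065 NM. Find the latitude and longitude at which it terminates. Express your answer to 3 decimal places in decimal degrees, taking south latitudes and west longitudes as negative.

latitude 35.179°, longitude -126.922°

Angular distance δ = d/R = 84.1 / 3440.065 = 0.024447 rad.
Converting: φ₁ = 0.599747 rad, θ = 0.942478 rad.
sin φ₂ = sin φ₁ cos δ + cos φ₁ sin δ cos θ = (0.564434)(0.999701) + (0.825478)(0.024445)(0.587785) = 0.576126
φ₂ = asin(0.576126) = 0.613981 rad = 35.179°.
Δλ = atan2( sin θ sin δ cos φ₁ , cos δ − sin φ₁ sin φ₂ ) = atan2(0.016325, 0.674516) = 0.024198 rad = 1.386°.
Hence λ₂ = -128.308° + 1.386° = -126.922°.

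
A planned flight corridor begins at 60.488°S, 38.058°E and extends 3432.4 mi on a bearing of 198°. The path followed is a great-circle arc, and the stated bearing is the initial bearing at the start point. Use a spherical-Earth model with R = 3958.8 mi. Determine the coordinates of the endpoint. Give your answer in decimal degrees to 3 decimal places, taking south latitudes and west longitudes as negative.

Central angle δ = d/R = 0.867030 rad.
Start latitude φ₁ = -1.055715 rad; initial bearing θ = 3.455752 rad.
Applying the spherical law of cosines for sides, sin φ₂ = sin φ₁ cos δ + cos φ₁ sin δ cos θ = -0.920321, so φ₂ = -66.973°.
Δλ = atan2( sin θ sin δ cos φ₁ , cos δ − sin φ₁ sin φ₂ ) = atan2(-0.116057, -0.153818) = -2.495214 rad = -142.965°.
Hence λ₂ = 38.058° + -142.965° = -104.907°.

latitude -66.973°, longitude -104.907°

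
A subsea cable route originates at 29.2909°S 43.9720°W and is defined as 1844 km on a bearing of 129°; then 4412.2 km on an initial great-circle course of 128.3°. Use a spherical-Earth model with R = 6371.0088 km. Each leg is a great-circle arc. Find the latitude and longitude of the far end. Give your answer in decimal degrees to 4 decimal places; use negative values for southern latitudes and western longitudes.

Apply the spherical direct solution leg by leg, carrying full precision between legs.
Leg 1: from (-29.2909°, -43.9720°), δ = 1844/6371.0088 = 0.289436 rad, θ = 129° → φ = -38.7222°, λ = -27.4551°.
Leg 2: from (-38.7222°, -27.4551°), δ = 4412.2/6371.0088 = 0.692543 rad, θ = 128.3° → φ = -52.2020°, λ = 27.3880°.

latitude -52.2020°, longitude 27.3880°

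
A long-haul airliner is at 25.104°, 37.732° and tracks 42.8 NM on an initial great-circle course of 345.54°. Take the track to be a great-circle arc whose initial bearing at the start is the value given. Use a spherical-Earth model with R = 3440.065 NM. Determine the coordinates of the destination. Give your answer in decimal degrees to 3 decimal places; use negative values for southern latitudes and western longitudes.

latitude 25.794°, longitude 37.534°

The arc subtends δ = 42.8/3440.065 = 0.012442 rad at the centre.
Converting: φ₁ = 0.438147 rad, θ = 6.030811 rad.
Destination latitude: φ₂ = arcsin( sin φ₁ cos δ + cos φ₁ sin δ cos θ ) = arcsin(0.435139) = 25.794°.
Then Δλ = atan2(-0.002813, 0.815309) = -0.003450 rad, from sin θ sin δ cos φ₁ over cos δ − sin φ₁ sin φ₂.
Hence λ₂ = 37.732° + -0.198° = 37.534°.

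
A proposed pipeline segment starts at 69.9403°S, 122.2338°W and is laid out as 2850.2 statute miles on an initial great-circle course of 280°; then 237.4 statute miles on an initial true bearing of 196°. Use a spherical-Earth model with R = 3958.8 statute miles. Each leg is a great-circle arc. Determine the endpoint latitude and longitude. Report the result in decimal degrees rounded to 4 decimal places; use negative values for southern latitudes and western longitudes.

latitude -45.1271°, longitude 175.7939°

Apply the spherical direct solution leg by leg, carrying full precision between legs.
Leg 1: from (-69.9403°, -122.2338°), δ = 2850.2/3958.8 = 0.719966 rad, θ = 280° → φ = -41.8319°, λ = 177.1355°.
Leg 2: from (-41.8319°, 177.1355°), δ = 237.4/3958.8 = 0.059968 rad, θ = 196° → φ = -45.1271°, λ = 175.7939°.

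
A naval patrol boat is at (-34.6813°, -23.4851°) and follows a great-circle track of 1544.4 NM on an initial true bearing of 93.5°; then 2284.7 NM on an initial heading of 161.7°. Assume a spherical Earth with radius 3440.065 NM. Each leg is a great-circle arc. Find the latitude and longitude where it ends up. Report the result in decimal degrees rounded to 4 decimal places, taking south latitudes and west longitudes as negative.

Apply the spherical direct solution leg by leg, carrying full precision between legs.
Leg 1: from (-34.6813°, -23.4851°), δ = 1544.4/3440.065 = 0.448945 rad, θ = 93.5° → φ = -32.3042°, λ = 7.3477°.
Leg 2: from (-32.3042°, 7.3477°), δ = 2284.7/3440.065 = 0.664144 rad, θ = 161.7° → φ = -66.2706°, λ = 36.0947°.

latitude -66.2706°, longitude 36.0947°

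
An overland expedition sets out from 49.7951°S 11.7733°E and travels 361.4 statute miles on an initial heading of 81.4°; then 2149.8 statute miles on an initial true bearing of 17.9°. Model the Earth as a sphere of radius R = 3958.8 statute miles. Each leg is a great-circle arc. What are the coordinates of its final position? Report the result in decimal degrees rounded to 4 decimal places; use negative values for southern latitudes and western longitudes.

latitude -18.6235°, longitude 29.2780°

Apply the spherical direct solution leg by leg, carrying full precision between legs.
Leg 1: from (-49.7951°, 11.7733°), δ = 361.4/3958.8 = 0.091290 rad, θ = 81.4° → φ = -48.7431°, λ = 19.6297°.
Leg 2: from (-48.7431°, 19.6297°), δ = 2149.8/3958.8 = 0.543043 rad, θ = 17.9° → φ = -18.6235°, λ = 29.2780°.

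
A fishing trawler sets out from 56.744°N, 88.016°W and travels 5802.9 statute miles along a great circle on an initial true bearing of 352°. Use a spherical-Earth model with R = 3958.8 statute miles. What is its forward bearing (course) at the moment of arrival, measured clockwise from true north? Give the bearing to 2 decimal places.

final bearing 185.63°

δ = 5802.9/3958.8 = 1.465823 rad (83.9855°).
Converting: φ₁ = 0.990370 rad, θ = 6.143559 rad.
Applying the spherical law of cosines for sides, sin φ₂ = sin φ₁ cos δ + cos φ₁ sin δ cos θ = 0.627675, so φ₂ = 38.879°.
Then Δλ = atan2(-0.075900, -0.420099) = -2.962850 rad, from sin θ sin δ cos φ₁ over cos δ − sin φ₁ sin φ₂.
λ₂ = -88.016° + -169.759° = -257.775°, normalized to (−180°, 180°] → 102.225°.
The forward bearing on arrival equals the back-azimuth from the destination plus 180°.
Back-azimuth from P₂ (38.88°, 102.23°) to P₁ (56.74°, -88.02°), with Δλ' = λ₁ − λ₂ = -190.24°: atan2( sin Δλ' cos φ₁ , cos φ₂ sin φ₁ − sin φ₂ cos φ₁ cos Δλ' ) = 5.63°.
Final bearing = (5.63° + 180°) mod 360° = 185.63°.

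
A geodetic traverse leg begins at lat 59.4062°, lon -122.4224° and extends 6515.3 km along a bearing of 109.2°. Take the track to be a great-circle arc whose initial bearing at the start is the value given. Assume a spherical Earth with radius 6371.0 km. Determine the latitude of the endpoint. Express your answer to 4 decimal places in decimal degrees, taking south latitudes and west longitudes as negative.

δ = 6515.3/6371 = 1.022650 rad (58.5935°).
With φ₁ = 59.4062° = 1.036834 rad and θ = 109.2° = 1.905900 rad:
sin φ₂ = sin φ₁ cos δ + cos φ₁ sin δ cos θ = (0.860797)(0.521106) + (0.508948)(0.853492)(-0.328867) = 0.305713
φ₂ = asin(0.305713) = 0.310687 rad = 17.8011°.
Δλ = atan2( sin θ sin δ cos φ₁ , cos δ − sin φ₁ sin φ₂ ) = atan2(0.410221, 0.257950) = 1.009464 rad = 57.8380°.
λ₂ = -122.4224° + 57.8380° = -64.5844°.

latitude 17.8011°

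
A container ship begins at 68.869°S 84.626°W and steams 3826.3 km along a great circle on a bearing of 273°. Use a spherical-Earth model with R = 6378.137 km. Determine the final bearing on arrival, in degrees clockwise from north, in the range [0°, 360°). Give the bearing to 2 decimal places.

Central angle δ = d/R = 0.599909 rad.
Start latitude φ₁ = -1.201991 rad; initial bearing θ = 4.764749 rad.
sin φ₂ = sin φ₁ cos δ + cos φ₁ sin δ cos θ = (-0.932759)(0.825387) + (0.360502)(0.564567)(0.052336) = -0.759235
φ₂ = asin(-0.759235) = -0.862137 rad = -49.397°.
Δλ = atan2( sin θ sin δ cos φ₁ , cos δ − sin φ₁ sin φ₂ ) = atan2(-0.203248, 0.117204) = -1.047720 rad = -60.030°.
λ₂ = λ₁ + Δλ = -144.656°.
The forward bearing on arrival equals the back-azimuth from the destination plus 180°.
Back-azimuth from P₂ (-49.40°, -144.66°) to P₁ (-68.87°, -84.63°), with Δλ' = λ₁ − λ₂ = 60.03°: atan2( sin Δλ' cos φ₁ , cos φ₂ sin φ₁ − sin φ₂ cos φ₁ cos Δλ' ) = 146.42°.
Final bearing = (146.42° + 180°) mod 360° = 326.42°.

final bearing 326.42°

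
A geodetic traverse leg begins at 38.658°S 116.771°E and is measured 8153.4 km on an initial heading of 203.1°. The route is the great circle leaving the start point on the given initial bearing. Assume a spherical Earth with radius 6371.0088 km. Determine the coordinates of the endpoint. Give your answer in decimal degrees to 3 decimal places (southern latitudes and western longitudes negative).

The arc subtends δ = 8153.4/6371.0088 = 1.279766 rad at the centre.
With φ₁ = -38.658° = -0.674709 rad and θ = 203.1° = 3.544764 rad:
Applying the spherical law of cosines for sides, sin φ₂ = sin φ₁ cos δ + cos φ₁ sin δ cos θ = -0.867316, so φ₂ = -60.148°.
For the longitude increment, Δλ = atan2( sin θ sin δ cos φ₁, cos δ − sin φ₁ sin φ₂ ) = atan2(-0.293488, -0.254847) = -130.969°.
λ₂ = λ₁ + Δλ = -14.198°.

latitude -60.148°, longitude -14.198°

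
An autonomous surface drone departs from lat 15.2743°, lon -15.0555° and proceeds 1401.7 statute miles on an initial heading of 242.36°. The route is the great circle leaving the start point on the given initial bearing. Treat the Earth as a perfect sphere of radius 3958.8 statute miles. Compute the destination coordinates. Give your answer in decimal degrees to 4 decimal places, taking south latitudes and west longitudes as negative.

Angular distance δ = d/R = 1401.7 / 3958.8 = 0.354072 rad.
Start latitude φ₁ = 0.266587 rad; initial bearing θ = 4.229980 rad.
sin φ₂ = sin φ₁ cos δ + cos φ₁ sin δ cos θ = (0.263440)(0.937969) + (0.964676)(0.346720)(-0.463915) = 0.091932
φ₂ = asin(0.091932) = 0.092062 rad = 5.2748°.
Δλ = atan2( sin θ sin δ cos φ₁ , cos δ − sin φ₁ sin φ₂ ) = atan2(-0.296302, 0.913750) = -0.313572 rad = -17.9664°.
λ₂ = λ₁ + Δλ = -33.0219°.

latitude 5.2748°, longitude -33.0219°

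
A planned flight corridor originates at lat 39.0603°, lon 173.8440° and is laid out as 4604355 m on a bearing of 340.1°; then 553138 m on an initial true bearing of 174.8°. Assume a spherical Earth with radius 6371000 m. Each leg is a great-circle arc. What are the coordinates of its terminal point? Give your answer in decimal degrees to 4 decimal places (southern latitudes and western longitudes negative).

latitude 67.8898°, longitude 125.2744°

Apply the spherical direct solution leg by leg, carrying full precision between legs.
Leg 1: from (39.0603°, 173.8440°), δ = 4604355/6371000 = 0.722705 rad, θ = 340.1° → φ = 72.8483°, λ = 124.0780°.
Leg 2: from (72.8483°, 124.0780°), δ = 553138/6371000 = 0.086821 rad, θ = 174.8° → φ = 67.8898°, λ = 125.2744°.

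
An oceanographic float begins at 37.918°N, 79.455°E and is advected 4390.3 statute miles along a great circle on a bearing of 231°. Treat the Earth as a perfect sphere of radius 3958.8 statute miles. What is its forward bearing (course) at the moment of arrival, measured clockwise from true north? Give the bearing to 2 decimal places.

final bearing 218.48°

δ = 4390.3/3958.8 = 1.108998 rad (63.5409°).
Start latitude φ₁ = 0.661794 rad; initial bearing θ = 4.031711 rad.
Applying the spherical law of cosines for sides, sin φ₂ = sin φ₁ cos δ + cos φ₁ sin δ cos θ = -0.170651, so φ₂ = -9.826°.
Δλ = atan2( sin θ sin δ cos φ₁ , cos δ − sin φ₁ sin φ₂ ) = atan2(-0.548865, 0.550430) = -0.783974 rad = -44.918°.
λ₂ = 79.455° + -44.918° = 34.537°.
The forward bearing on arrival equals the back-azimuth from the destination plus 180°.
Back-azimuth from P₂ (-9.83°, 34.54°) to P₁ (37.92°, 79.45°), with Δλ' = λ₁ − λ₂ = 44.92°: atan2( sin Δλ' cos φ₁ , cos φ₂ sin φ₁ − sin φ₂ cos φ₁ cos Δλ' ) = 38.48°.
Final bearing = (38.48° + 180°) mod 360° = 218.48°.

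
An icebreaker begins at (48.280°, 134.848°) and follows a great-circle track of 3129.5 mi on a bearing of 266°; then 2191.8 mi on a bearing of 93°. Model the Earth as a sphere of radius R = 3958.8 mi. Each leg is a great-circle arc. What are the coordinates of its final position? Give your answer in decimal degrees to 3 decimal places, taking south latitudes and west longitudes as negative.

latitude 23.242°, longitude 115.170°

Apply the spherical direct solution leg by leg, carrying full precision between legs.
Leg 1: from (48.280°, 134.848°), δ = 3129.5/3958.8 = 0.790517 rad, θ = 266° → φ = 29.478°, λ = 80.318°.
Leg 2: from (29.478°, 80.318°), δ = 2191.8/3958.8 = 0.553653 rad, θ = 93° → φ = 23.242°, λ = 115.170°.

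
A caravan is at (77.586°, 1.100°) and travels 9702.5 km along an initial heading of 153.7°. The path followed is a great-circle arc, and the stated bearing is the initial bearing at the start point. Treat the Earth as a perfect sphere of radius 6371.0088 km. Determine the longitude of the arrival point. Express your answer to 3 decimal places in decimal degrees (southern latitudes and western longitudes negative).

δ = 9702.5/6371.0088 = 1.522914 rad (87.2566°).
Start latitude φ₁ = 1.354131 rad; initial bearing θ = 2.682571 rad.
Destination latitude: φ₂ = arcsin( sin φ₁ cos δ + cos φ₁ sin δ cos θ ) = arcsin(-0.145756) = -8.381°.
For the longitude increment, Δλ = atan2( sin θ sin δ cos φ₁, cos δ − sin φ₁ sin φ₂ ) = atan2(0.095140, 0.190212) = 26.573°.
Hence λ₂ = 1.100° + 26.573° = 27.673°.

longitude 27.673°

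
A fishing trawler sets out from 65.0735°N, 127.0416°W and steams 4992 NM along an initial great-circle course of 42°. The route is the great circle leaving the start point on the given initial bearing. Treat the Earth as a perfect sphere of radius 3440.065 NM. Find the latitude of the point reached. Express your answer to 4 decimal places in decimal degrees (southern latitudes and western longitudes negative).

latitude 24.7852°

The arc subtends δ = 4992/3440.065 = 1.451135 rad at the centre.
With φ₁ = 65.0735° = 1.135747 rad and θ = 42° = 0.733038 rad:
Applying the spherical law of cosines for sides, sin φ₂ = sin φ₁ cos δ + cos φ₁ sin δ cos θ = 0.419218, so φ₂ = 24.7852°.
For the longitude increment, Δλ = atan2( sin θ sin δ cos φ₁, cos δ − sin φ₁ sin φ₂ ) = atan2(0.279992, -0.260792) = 132.9666°.
λ₂ = -127.0416° + 132.9666° = 5.9250°.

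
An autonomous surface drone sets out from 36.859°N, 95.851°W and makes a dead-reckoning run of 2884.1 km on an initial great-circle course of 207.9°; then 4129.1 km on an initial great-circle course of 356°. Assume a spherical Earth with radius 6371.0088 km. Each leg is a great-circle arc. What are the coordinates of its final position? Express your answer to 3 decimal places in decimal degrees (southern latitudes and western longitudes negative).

Apply the spherical direct solution leg by leg, carrying full precision between legs.
Leg 1: from (36.859°, -95.851°), δ = 2884.1/6371.0088 = 0.452691 rad, θ = 207.9° → φ = 13.306°, λ = -107.992°.
Leg 2: from (13.306°, -107.992°), δ = 4129.1/6371.0088 = 0.648108 rad, θ = 356° → φ = 50.311°, λ = -111.772°.

latitude 50.311°, longitude -111.772°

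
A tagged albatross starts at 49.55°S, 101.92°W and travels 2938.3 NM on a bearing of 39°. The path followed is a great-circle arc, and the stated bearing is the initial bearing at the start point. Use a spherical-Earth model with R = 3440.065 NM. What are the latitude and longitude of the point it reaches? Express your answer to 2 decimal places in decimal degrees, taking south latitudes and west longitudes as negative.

The arc subtends δ = 2938.3/3440.065 = 0.854141 rad at the centre.
Converting: φ₁ = -0.864811 rad, θ = 0.680678 rad.
Destination latitude: φ₂ = arcsin( sin φ₁ cos δ + cos φ₁ sin δ cos θ ) = arcsin(-0.119687) = -6.87°.
Δλ = atan2( sin θ sin δ cos φ₁ , cos δ − sin φ₁ sin φ₂ ) = atan2(0.307856, 0.565788) = 0.498317 rad = 28.55°.
λ₂ = -101.92° + 28.55° = -73.37°.

latitude -6.87°, longitude -73.37°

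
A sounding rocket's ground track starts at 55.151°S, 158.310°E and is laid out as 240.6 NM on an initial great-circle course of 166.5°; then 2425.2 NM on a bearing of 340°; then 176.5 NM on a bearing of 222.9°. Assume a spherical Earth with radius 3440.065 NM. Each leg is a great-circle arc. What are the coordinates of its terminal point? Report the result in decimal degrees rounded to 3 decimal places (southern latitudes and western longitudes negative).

latitude -22.003°, longitude 144.339°

Apply the spherical direct solution leg by leg, carrying full precision between legs.
Leg 1: from (-55.151°, 158.310°), δ = 240.6/3440.065 = 0.069941 rad, θ = 166.5° → φ = -59.035°, λ = 160.127°.
Leg 2: from (-59.035°, 160.127°), δ = 2425.2/3440.065 = 0.704987 rad, θ = 340° → φ = -19.863°, λ = 146.497°.
Leg 3: from (-19.863°, 146.497°), δ = 176.5/3440.065 = 0.051307 rad, θ = 222.9° → φ = -22.003°, λ = 144.339°.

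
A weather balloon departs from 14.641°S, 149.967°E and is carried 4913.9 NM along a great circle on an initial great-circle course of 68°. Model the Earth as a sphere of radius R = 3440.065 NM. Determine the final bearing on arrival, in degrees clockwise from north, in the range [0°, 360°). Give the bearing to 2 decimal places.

final bearing 71.42°

Angular distance δ = d/R = 4913.9 / 3440.065 = 1.428432 rad.
With φ₁ = -14.641° = -0.255534 rad and θ = 68° = 1.186824 rad:
Applying the spherical law of cosines for sides, sin φ₂ = sin φ₁ cos δ + cos φ₁ sin δ cos θ = 0.322913, so φ₂ = 18.839°.
Then Δλ = atan2(0.888001, 0.223504) = 1.324225 rad, from sin θ sin δ cos φ₁ over cos δ − sin φ₁ sin φ₂.
λ₂ = 149.967° + 75.872° = 225.839°, normalized to (−180°, 180°] → -134.161°.
The forward bearing on arrival equals the back-azimuth from the destination plus 180°.
Back-azimuth from P₂ (18.84°, -134.16°) to P₁ (-14.64°, 149.97°), with Δλ' = λ₁ − λ₂ = 284.13°: atan2( sin Δλ' cos φ₁ , cos φ₂ sin φ₁ − sin φ₂ cos φ₁ cos Δλ' ) = 251.42°.
Final bearing = (251.42° + 180°) mod 360° = 71.42°.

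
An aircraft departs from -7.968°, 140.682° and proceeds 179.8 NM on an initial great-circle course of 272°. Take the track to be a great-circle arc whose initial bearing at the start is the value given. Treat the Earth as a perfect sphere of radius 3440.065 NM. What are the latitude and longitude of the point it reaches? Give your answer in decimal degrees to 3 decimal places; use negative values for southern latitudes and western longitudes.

latitude -7.853°, longitude 137.661°

Angular distance δ = d/R = 179.8 / 3440.065 = 0.052266 rad.
With φ₁ = -7.968° = -0.139068 rad and θ = 272° = 4.747296 rad:
Destination latitude: φ₂ = arcsin( sin φ₁ cos δ + cos φ₁ sin δ cos θ ) = arcsin(-0.136625) = -7.853°.
Δλ = atan2( sin θ sin δ cos φ₁ , cos δ − sin φ₁ sin φ₂ ) = atan2(-0.051707, 0.979695) = -0.052729 rad = -3.021°.
λ₂ = λ₁ + Δλ = 137.661°.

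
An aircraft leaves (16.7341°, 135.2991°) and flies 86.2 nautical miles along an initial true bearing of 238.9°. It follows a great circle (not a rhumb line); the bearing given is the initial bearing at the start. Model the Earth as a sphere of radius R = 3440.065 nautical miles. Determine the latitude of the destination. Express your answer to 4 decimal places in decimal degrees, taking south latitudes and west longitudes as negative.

Angular distance δ = d/R = 86.2 / 3440.065 = 0.025058 rad.
Converting: φ₁ = 0.292065 rad, θ = 4.169592 rad.
sin φ₂ = sin φ₁ cos δ + cos φ₁ sin δ cos θ = (0.287931)(0.999686) + (0.957651)(0.025055)(-0.516533) = 0.275446
φ₂ = asin(0.275446) = 0.279054 rad = 15.9886°.
Then Δλ = atan2(-0.020545, 0.920377) = -0.022319 rad, from sin θ sin δ cos φ₁ over cos δ − sin φ₁ sin φ₂.
λ₂ = 135.2991° + -1.2788° = 134.0203°.

latitude 15.9886°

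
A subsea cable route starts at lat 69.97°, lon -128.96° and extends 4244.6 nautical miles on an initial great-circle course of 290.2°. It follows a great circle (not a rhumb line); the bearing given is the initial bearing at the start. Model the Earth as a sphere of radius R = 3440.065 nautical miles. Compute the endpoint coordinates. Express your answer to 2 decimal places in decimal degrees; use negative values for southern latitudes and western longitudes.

latitude 24.97°, longitude 128.75°

δ = 4244.6/3440.065 = 1.233872 rad (70.6957°).
Start latitude φ₁ = 1.221207 rad; initial bearing θ = 5.064945 rad.
Destination latitude: φ₂ = arcsin( sin φ₁ cos δ + cos φ₁ sin δ cos θ ) = arcsin(0.422209) = 24.97°.
Then Δλ = atan2(-0.303372, -0.066085) = -1.785281 rad, from sin θ sin δ cos φ₁ over cos δ − sin φ₁ sin φ₂.
λ₂ = -128.96° + -102.29° = -231.25°, normalized to (−180°, 180°] → 128.75°.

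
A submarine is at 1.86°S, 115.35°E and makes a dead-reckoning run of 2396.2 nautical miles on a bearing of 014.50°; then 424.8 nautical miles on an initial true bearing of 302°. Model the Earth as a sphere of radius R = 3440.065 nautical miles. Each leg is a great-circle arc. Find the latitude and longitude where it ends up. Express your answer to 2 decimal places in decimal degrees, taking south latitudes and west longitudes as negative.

latitude 40.08°, longitude 119.04°

Apply the spherical direct solution leg by leg, carrying full precision between legs.
Leg 1: from (-1.86°, 115.35°), δ = 2396.2/3440.065 = 0.696557 rad, θ = 14.5° → φ = 36.58°, λ = 126.89°.
Leg 2: from (36.58°, 126.89°), δ = 424.8/3440.065 = 0.123486 rad, θ = 302° → φ = 40.08°, λ = 119.04°.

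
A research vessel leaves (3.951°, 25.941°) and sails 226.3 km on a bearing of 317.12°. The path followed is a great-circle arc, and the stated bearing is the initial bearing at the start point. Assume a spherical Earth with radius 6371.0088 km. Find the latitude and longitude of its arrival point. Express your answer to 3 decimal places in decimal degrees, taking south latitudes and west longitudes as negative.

Angular distance δ = d/R = 226.3 / 6371.0088 = 0.035520 rad.
Start latitude φ₁ = 0.068958 rad; initial bearing θ = 5.534788 rad.
sin φ₂ = sin φ₁ cos δ + cos φ₁ sin δ cos θ = (0.068903)(0.999369) + (0.997623)(0.035513)(0.732780) = 0.094821
φ₂ = asin(0.094821) = 0.094964 rad = 5.441°.
Then Δλ = atan2(-0.024108, 0.992836) = -0.024277 rad, from sin θ sin δ cos φ₁ over cos δ − sin φ₁ sin φ₂.
λ₂ = λ₁ + Δλ = 24.550°.

latitude 5.441°, longitude 24.550°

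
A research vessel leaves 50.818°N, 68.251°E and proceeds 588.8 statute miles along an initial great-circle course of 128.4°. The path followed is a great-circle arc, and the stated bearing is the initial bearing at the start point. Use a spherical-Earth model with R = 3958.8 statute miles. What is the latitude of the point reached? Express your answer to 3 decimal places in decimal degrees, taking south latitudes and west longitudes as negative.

latitude 45.108°

Angular distance δ = d/R = 588.8 / 3958.8 = 0.148732 rad.
Start latitude φ₁ = 0.886941 rad; initial bearing θ = 2.241003 rad.
Destination latitude: φ₂ = arcsin( sin φ₁ cos δ + cos φ₁ sin δ cos θ ) = arcsin(0.708433) = 45.108°.
Δλ = atan2( sin θ sin δ cos φ₁ , cos δ − sin φ₁ sin φ₂ ) = atan2(0.073370, 0.439823) = 0.165295 rad = 9.471°.
Hence λ₂ = 68.251° + 9.471° = 77.722°.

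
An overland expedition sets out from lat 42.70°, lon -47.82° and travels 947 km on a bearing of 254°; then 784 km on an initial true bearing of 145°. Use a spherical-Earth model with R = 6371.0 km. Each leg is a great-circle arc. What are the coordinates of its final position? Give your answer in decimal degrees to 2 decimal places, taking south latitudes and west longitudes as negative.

Apply the spherical direct solution leg by leg, carrying full precision between legs.
Leg 1: from (42.70°, -47.82°), δ = 947/6371 = 0.148642 rad, θ = 254° → φ = 39.84°, λ = -58.51°.
Leg 2: from (39.84°, -58.51°), δ = 784/6371 = 0.123058 rad, θ = 145° → φ = 33.96°, λ = -53.64°.

latitude 33.96°, longitude -53.64°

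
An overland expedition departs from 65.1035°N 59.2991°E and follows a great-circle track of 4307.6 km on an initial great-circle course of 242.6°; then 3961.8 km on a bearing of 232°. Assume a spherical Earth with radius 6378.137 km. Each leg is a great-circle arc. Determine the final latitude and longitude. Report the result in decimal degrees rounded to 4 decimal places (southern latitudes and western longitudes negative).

latitude 10.7831°, longitude -11.8046°

Apply the spherical direct solution leg by leg, carrying full precision between legs.
Leg 1: from (65.1035°, 59.2991°), δ = 4307.6/6378.137 = 0.675370 rad, θ = 242.6° → φ = 35.9321°, λ = 16.0250°.
Leg 2: from (35.9321°, 16.0250°), δ = 3961.8/6378.137 = 0.621153 rad, θ = 232° → φ = 10.7831°, λ = -11.8046°.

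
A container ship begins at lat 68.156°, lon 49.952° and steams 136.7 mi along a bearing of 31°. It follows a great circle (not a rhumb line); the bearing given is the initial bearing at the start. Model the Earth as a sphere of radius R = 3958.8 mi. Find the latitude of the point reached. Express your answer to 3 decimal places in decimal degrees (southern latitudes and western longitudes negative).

Central angle δ = d/R = 0.034531 rad.
With φ₁ = 68.156° = 1.189547 rad and θ = 31° = 0.541052 rad:
sin φ₂ = sin φ₁ cos δ + cos φ₁ sin δ cos θ = (0.928200)(0.999404) + (0.372081)(0.034524)(0.857167) = 0.938658
φ₂ = asin(0.938658) = 1.218718 rad = 69.827°.
For the longitude increment, Δλ = atan2( sin θ sin δ cos φ₁, cos δ − sin φ₁ sin φ₂ ) = atan2(0.006616, 0.128141) = 2.956°.
Hence λ₂ = 49.952° + 2.956° = 52.908°.

latitude 69.827°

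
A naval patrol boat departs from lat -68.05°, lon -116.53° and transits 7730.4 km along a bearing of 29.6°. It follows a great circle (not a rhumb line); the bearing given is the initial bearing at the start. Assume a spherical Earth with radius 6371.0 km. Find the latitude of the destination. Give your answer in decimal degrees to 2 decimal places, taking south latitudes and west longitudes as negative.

latitude -1.15°

δ = 7730.4/6371 = 1.213373 rad (69.5212°).
Converting: φ₁ = -1.187697 rad, θ = 0.516617 rad.
Destination latitude: φ₂ = arcsin( sin φ₁ cos δ + cos φ₁ sin δ cos θ ) = arcsin(-0.020026) = -1.15°.
Then Δλ = atan2(0.172966, 0.331287) = 0.481172 rad, from sin θ sin δ cos φ₁ over cos δ − sin φ₁ sin φ₂.
λ₂ = λ₁ + Δλ = -88.96°.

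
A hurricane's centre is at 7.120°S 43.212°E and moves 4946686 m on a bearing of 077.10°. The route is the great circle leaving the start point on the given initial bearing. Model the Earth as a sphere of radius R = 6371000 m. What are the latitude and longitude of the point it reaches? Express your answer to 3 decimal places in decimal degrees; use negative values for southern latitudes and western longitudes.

δ = 4946686/6371000 = 0.776438 rad (44.4866°).
With φ₁ = -7.120° = -0.124267 rad and θ = 77.1° = 1.345649 rad:
Destination latitude: φ₂ = arcsin( sin φ₁ cos δ + cos φ₁ sin δ cos θ ) = arcsin(0.066808) = 3.831°.
Then Δλ = atan2(0.677789, 0.721695) = 0.754036 rad, from sin θ sin δ cos φ₁ over cos δ − sin φ₁ sin φ₂.
λ₂ = 43.212° + 43.203° = 86.415°.

latitude 3.831°, longitude 86.415°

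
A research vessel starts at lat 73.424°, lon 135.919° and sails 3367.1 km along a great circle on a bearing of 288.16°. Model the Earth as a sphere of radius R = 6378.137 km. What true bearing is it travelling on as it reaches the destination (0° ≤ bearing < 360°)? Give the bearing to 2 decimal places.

final bearing 213.73°

Angular distance δ = d/R = 3367.1 / 6378.137 = 0.527913 rad.
Converting: φ₁ = 1.281491 rad, θ = 5.029341 rad.
Destination latitude: φ₂ = arcsin( sin φ₁ cos δ + cos φ₁ sin δ cos θ ) = arcsin(0.872750) = 60.780°.
Δλ = atan2( sin θ sin δ cos φ₁ , cos δ − sin φ₁ sin φ₂ ) = atan2(-0.136550, 0.027380) = -1.372907 rad = -78.662°.
λ₂ = 135.919° + -78.662° = 57.257°.
The forward bearing on arrival equals the back-azimuth from the destination plus 180°.
Back-azimuth from P₂ (60.78°, 57.26°) to P₁ (73.42°, 135.92°), with Δλ' = λ₁ − λ₂ = 78.66°: atan2( sin Δλ' cos φ₁ , cos φ₂ sin φ₁ − sin φ₂ cos φ₁ cos Δλ' ) = 33.73°.
Final bearing = (33.73° + 180°) mod 360° = 213.73°.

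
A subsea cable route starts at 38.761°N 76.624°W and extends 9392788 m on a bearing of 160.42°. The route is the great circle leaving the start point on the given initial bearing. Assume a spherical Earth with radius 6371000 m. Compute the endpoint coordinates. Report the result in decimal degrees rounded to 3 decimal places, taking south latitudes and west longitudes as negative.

latitude -42.140°, longitude -49.890°

Central angle δ = d/R = 1.474304 rad.
Converting: φ₁ = 0.676507 rad, θ = 2.799857 rad.
sin φ₂ = sin φ₁ cos δ + cos φ₁ sin δ cos θ = (0.626073)(0.096343) + (0.779764)(0.995348)(-0.942174) = -0.670939
φ₂ = asin(-0.670939) = -0.735474 rad = -42.140°.
Δλ = atan2( sin θ sin δ cos φ₁ , cos δ − sin φ₁ sin φ₂ ) = atan2(0.260101, 0.516400) = 0.466589 rad = 26.734°.
Hence λ₂ = -76.624° + 26.734° = -49.890°.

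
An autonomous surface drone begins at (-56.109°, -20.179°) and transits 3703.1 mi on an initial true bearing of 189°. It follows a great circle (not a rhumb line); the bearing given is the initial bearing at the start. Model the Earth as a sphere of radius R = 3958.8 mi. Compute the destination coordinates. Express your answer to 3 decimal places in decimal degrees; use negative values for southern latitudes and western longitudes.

latitude -69.378°, longitude -179.234°

δ = 3703.1/3958.8 = 0.935410 rad (53.5950°).
Converting: φ₁ = -0.979287 rad, θ = 3.298672 rad.
sin φ₂ = sin φ₁ cos δ + cos φ₁ sin δ cos θ = (-0.830100)(0.593489) + (0.557615)(0.804842)(-0.987688) = -0.935921
φ₂ = asin(-0.935921) = -1.210866 rad = -69.378°.
Then Δλ = atan2(-0.070207, -0.183420) = -2.776032 rad, from sin θ sin δ cos φ₁ over cos δ − sin φ₁ sin φ₂.
λ₂ = λ₁ + Δλ = -179.234°.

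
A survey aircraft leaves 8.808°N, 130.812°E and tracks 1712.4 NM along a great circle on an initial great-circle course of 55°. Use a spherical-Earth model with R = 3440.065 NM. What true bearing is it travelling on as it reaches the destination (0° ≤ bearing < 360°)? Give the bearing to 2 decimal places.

Angular distance δ = d/R = 1712.4 / 3440.065 = 0.497781 rad.
With φ₁ = 8.808° = 0.153729 rad and θ = 55° = 0.959931 rad:
Destination latitude: φ₂ = arcsin( sin φ₁ cos δ + cos φ₁ sin δ cos θ ) = arcsin(0.405181) = 23.902°.
Then Δλ = atan2(0.386514, 0.816601) = 0.442077 rad, from sin θ sin δ cos φ₁ over cos δ − sin φ₁ sin φ₂.
λ₂ = 130.812° + 25.329° = 156.141°.
The forward bearing on arrival equals the back-azimuth from the destination plus 180°.
Back-azimuth from P₂ (23.90°, 156.14°) to P₁ (8.81°, 130.81°), with Δλ' = λ₁ − λ₂ = -25.33°: atan2( sin Δλ' cos φ₁ , cos φ₂ sin φ₁ − sin φ₂ cos φ₁ cos Δλ' ) = 242.30°.
Final bearing = (242.30° + 180°) mod 360° = 62.30°.

final bearing 62.30°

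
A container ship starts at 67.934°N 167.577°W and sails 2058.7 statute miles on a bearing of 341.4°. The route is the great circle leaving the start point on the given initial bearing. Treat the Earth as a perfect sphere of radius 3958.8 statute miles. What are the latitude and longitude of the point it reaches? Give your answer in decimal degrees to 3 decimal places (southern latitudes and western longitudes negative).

latitude 78.862°, longitude 67.553°

Central angle δ = d/R = 0.520031 rad.
Converting: φ₁ = 1.185672 rad, θ = 5.958554 rad.
sin φ₂ = sin φ₁ cos δ + cos φ₁ sin δ cos θ = (0.926752)(0.867804) + (0.375674)(0.496907)(0.947768) = 0.981163
φ₂ = asin(0.981163) = 1.376395 rad = 78.862°.
Then Δλ = atan2(-0.059542, -0.041491) = -2.179401 rad, from sin θ sin δ cos φ₁ over cos δ − sin φ₁ sin φ₂.
λ₂ = -167.577° + -124.870° = -292.447°, normalized to (−180°, 180°] → 67.553°.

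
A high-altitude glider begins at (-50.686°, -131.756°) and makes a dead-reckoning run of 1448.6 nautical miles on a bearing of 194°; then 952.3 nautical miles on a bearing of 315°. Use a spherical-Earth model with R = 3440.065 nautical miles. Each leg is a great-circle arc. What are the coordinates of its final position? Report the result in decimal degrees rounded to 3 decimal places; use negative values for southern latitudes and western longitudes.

Apply the spherical direct solution leg by leg, carrying full precision between legs.
Leg 1: from (-50.686°, -131.756°), δ = 1448.6/3440.065 = 0.421097 rad, θ = 194° → φ = -73.213°, λ = -151.778°.
Leg 2: from (-73.213°, -151.778°), δ = 952.3/3440.065 = 0.276826 rad, θ = 315° → φ = -59.896°, λ = -174.441°.

latitude -59.896°, longitude -174.441°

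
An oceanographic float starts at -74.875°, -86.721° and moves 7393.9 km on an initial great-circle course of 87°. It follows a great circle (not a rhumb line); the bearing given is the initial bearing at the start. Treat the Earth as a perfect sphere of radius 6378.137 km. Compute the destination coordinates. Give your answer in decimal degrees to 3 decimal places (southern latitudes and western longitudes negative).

latitude -21.941°, longitude -6.070°

δ = 7393.9/6378.137 = 1.159257 rad (66.4205°).
With φ₁ = -74.875° = -1.306815 rad and θ = 87° = 1.518436 rad:
Destination latitude: φ₂ = arcsin( sin φ₁ cos δ + cos φ₁ sin δ cos θ ) = arcsin(-0.373648) = -21.941°.
Then Δλ = atan2(0.238812, 0.039316) = 1.407627 rad, from sin θ sin δ cos φ₁ over cos δ − sin φ₁ sin φ₂.
λ₂ = -86.721° + 80.651° = -6.070°.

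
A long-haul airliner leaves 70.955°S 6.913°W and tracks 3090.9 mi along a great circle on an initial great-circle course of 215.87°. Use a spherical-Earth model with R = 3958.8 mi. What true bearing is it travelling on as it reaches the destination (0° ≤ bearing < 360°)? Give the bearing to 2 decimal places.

Central angle δ = d/R = 0.780767 rad.
Start latitude φ₁ = -1.238398 rad; initial bearing θ = 3.767642 rad.
Applying the spherical law of cosines for sides, sin φ₂ = sin φ₁ cos δ + cos φ₁ sin δ cos θ = -0.857599, so φ₂ = -59.048°.
For the longitude increment, Δλ = atan2( sin θ sin δ cos φ₁, cos δ − sin φ₁ sin φ₂ ) = atan2(-0.134572, -0.100282) = -126.693°.
λ₂ = λ₁ + Δλ = -133.606°.
The forward bearing on arrival equals the back-azimuth from the destination plus 180°.
Back-azimuth from P₂ (-59.05°, -133.61°) to P₁ (-70.95°, -6.91°), with Δλ' = λ₁ − λ₂ = 126.69°: atan2( sin Δλ' cos φ₁ , cos φ₂ sin φ₁ − sin φ₂ cos φ₁ cos Δλ' ) = 158.18°.
Final bearing = (158.18° + 180°) mod 360° = 338.18°.

final bearing 338.18°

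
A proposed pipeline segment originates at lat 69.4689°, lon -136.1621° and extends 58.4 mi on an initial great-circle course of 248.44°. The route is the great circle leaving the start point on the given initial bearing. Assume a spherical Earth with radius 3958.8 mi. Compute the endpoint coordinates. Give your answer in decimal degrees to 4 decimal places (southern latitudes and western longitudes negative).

Central angle δ = d/R = 0.014752 rad.
With φ₁ = 69.4689° = 1.212461 rad and θ = 248.44° = 4.336096 rad:
Destination latitude: φ₂ = arcsin( sin φ₁ cos δ + cos φ₁ sin δ cos θ ) = arcsin(0.934479) = 69.1441°.
For the longitude increment, Δλ = atan2( sin θ sin δ cos φ₁, cos δ − sin φ₁ sin φ₂ ) = atan2(-0.004812, 0.124769) = -2.2085°.
λ₂ = -136.1621° + -2.2085° = -138.3706°.

latitude 69.1441°, longitude -138.3706°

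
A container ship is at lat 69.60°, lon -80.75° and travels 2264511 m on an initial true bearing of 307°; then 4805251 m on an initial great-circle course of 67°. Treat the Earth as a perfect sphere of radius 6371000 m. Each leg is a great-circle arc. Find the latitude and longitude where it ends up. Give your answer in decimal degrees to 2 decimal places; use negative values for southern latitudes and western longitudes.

latitude 50.87°, longitude -52.80°

Apply the spherical direct solution leg by leg, carrying full precision between legs.
Leg 1: from (69.60°, -80.75°), δ = 2264511/6371000 = 0.355440 rad, θ = 307° → φ = 72.12°, λ = -145.60°.
Leg 2: from (72.12°, -145.60°), δ = 4805251/6371000 = 0.754238 rad, θ = 67° → φ = 50.87°, λ = -52.80°.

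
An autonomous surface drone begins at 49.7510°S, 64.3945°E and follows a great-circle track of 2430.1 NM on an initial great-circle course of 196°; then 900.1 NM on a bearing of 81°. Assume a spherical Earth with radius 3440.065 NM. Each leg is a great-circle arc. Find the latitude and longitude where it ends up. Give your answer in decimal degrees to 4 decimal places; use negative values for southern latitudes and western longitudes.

Apply the spherical direct solution leg by leg, carrying full precision between legs.
Leg 1: from (-49.7510°, 64.3945°), δ = 2430.1/3440.065 = 0.706411 rad, θ = 196° → φ = -79.6554°, λ = -20.7310°.
Leg 2: from (-79.6554°, -20.7310°), δ = 900.1/3440.065 = 0.261652 rad, θ = 81° → φ = -70.5610°, λ = 29.4166°.

latitude -70.5610°, longitude 29.4166°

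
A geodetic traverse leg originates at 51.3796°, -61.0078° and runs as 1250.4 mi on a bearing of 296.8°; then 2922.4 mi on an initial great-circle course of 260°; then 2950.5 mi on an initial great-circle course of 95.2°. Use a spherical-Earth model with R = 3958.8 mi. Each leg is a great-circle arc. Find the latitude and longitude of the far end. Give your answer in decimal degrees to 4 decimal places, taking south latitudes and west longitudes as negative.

latitude 20.6055°, longitude -97.0857°

Apply the spherical direct solution leg by leg, carrying full precision between legs.
Leg 1: from (51.3796°, -61.0078°), δ = 1250.4/3958.8 = 0.315853 rad, θ = 296.8° → φ = 56.1054°, λ = -90.8216°.
Leg 2: from (56.1054°, -90.8216°), δ = 2922.4/3958.8 = 0.738203 rad, θ = 260° → φ = 33.2857°, λ = -143.2694°.
Leg 3: from (33.2857°, -143.2694°), δ = 2950.5/3958.8 = 0.745302 rad, θ = 95.2° → φ = 20.6055°, λ = -97.0857°.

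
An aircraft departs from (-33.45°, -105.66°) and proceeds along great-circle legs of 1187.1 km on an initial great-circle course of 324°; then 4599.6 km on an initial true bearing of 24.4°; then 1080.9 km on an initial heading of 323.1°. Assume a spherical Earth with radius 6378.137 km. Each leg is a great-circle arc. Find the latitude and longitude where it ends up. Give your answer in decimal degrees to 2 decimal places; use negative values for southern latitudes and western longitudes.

latitude 21.18°, longitude -102.48°

Apply the spherical direct solution leg by leg, carrying full precision between legs.
Leg 1: from (-33.45°, -105.66°), δ = 1187.1/6378.137 = 0.186120 rad, θ = 324° → φ = -24.63°, λ = -112.53°.
Leg 2: from (-24.63°, -112.53°), δ = 4599.6/6378.137 = 0.721151 rad, θ = 24.4° → φ = 13.51°, λ = -96.24°.
Leg 3: from (13.51°, -96.24°), δ = 1080.9/6378.137 = 0.169470 rad, θ = 323.1° → φ = 21.18°, λ = -102.48°.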